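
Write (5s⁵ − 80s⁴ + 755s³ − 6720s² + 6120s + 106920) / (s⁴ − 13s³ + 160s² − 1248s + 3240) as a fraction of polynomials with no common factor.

(5s² − 40s − 165)/(s − 5)

Apply the Euclidean algorithm:
  5s⁵ − 80s⁴ + 755s³ − 6720s² + 6120s + 106920 = (5s − 15)(s⁴ − 13s³ + 160s² − 1248s + 3240) + (−240s³ + 1920s² − 28800s + 155520)
  s⁴ − 13s³ + 160s² − 1248s + 3240 = (−(1/240)s + 1/48)(−240s³ + 1920s² − 28800s + 155520) + (0)
Last nonzero remainder: −240s³ + 1920s² − 28800s + 155520. Dividing through by −240 gives the monic gcd s³ − 8s² + 120s − 648.
Cancel s³ − 8s² + 120s − 648 from numerator and denominator to get the reduced form.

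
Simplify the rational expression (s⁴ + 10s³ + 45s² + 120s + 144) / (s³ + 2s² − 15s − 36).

Apply the Euclidean algorithm:
  s⁴ + 10s³ + 45s² + 120s + 144 = (s + 8)(s³ + 2s² − 15s − 36) + (44s² + 276s + 432)
  s³ + 2s² − 15s − 36 = ((1/44)s − 47/484)(44s² + 276s + 432) + ((240/121)s + 720/121)
  44s² + 276s + 432 = ((1331/60)s + 363/5)((240/121)s + 720/121) + (0)
Last nonzero remainder: (240/121)s + 720/121. Dividing through by 240/121 gives the monic gcd s + 3.
Cancel s + 3 from numerator and denominator to get the reduced form.

(s³ + 7s² + 24s + 48)/(s² − s − 12)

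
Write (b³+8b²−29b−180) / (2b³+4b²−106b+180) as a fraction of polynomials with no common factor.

By polynomial division,
  b³+8b²−29b−180 = (1/2)(2b³+4b²−106b+180) + (6b²+24b−270)
  2b³+4b²−106b+180 = ((1/3)b−2/3)(6b²+24b−270) + (0)
Last nonzero remainder: 6b²+24b−270. Dividing through by 6 gives the monic gcd b²+4b−45.
Cancel b²+4b−45 from numerator and denominator to get the reduced form.

(b+4)/(2b−4)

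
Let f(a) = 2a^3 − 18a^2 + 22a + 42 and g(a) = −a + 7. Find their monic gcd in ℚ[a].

By polynomial division,
  2a^3 − 18a^2 + 22a + 42 = (−2a^2 + 4a + 6)(−a + 7) + (0)
Last nonzero remainder: −a + 7. Dividing through by −1 gives the monic gcd a − 7.

a − 7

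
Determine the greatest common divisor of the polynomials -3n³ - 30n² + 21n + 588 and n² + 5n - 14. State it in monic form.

Euclidean algorithm in ℚ[n]:
  -3n³ - 30n² + 21n + 588 = (-3n - 15)(n² + 5n - 14) + (54n + 378)
  n² + 5n - 14 = ((1/54)n - 1/27)(54n + 378) + (0)
Last nonzero remainder: 54n + 378. Dividing through by 54 gives the monic gcd n + 7.

n + 7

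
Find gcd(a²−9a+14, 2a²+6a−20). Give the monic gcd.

Apply the Euclidean algorithm:
  a²−9a+14 = (1/2)(2a²+6a−20) + (−12a+24)
  2a²+6a−20 = (−(1/6)a−5/6)(−12a+24) + (0)
Last nonzero remainder: −12a+24. Dividing through by −12 gives the monic gcd a−2.

a−2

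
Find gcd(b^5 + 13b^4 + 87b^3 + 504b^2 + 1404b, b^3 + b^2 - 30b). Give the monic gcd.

Apply the Euclidean algorithm:
  b^5 + 13b^4 + 87b^3 + 504b^2 + 1404b = (b^2 + 12b + 105)(b^3 + b^2 - 30b) + (759b^2 + 4554b)
  b^3 + b^2 - 30b = ((1/759)b - 5/759)(759b^2 + 4554b) + (0)
Last nonzero remainder: 759b^2 + 4554b. Dividing through by 759 gives the monic gcd b^2 + 6b.

b^2 + 6b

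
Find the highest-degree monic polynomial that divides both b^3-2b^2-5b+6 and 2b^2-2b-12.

b^2-b-6

By polynomial division,
  b^3-2b^2-5b+6 = ((1/2)b-1/2)(2b^2-2b-12) + (0)
Last nonzero remainder: 2b^2-2b-12. Dividing through by 2 gives the monic gcd b^2-b-6.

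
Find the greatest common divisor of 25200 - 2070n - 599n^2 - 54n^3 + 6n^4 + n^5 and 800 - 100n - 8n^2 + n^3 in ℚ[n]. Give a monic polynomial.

-80 + 2n + n^2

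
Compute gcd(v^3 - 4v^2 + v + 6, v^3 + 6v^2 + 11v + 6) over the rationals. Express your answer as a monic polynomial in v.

v + 1

Repeated division with remainder:
  v^3 - 4v^2 + v + 6 = (v^3 + 6v^2 + 11v + 6) + (-10v^2 - 10v)
  v^3 + 6v^2 + 11v + 6 = (-(1/10)v - 1/2)(-10v^2 - 10v) + (6v + 6)
  -10v^2 - 10v = (-(5/3)v)(6v + 6) + (0)
Last nonzero remainder: 6v + 6. Dividing through by 6 gives the monic gcd v + 1.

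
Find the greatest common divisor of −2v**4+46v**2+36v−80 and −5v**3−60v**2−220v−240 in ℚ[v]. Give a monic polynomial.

Repeated division with remainder:
  −2v**4+46v**2+36v−80 = ((2/5)v−24/5)(−5v**3−60v**2−220v−240) + (−154v**2−924v−1232)
  −5v**3−60v**2−220v−240 = ((5/154)v+15/77)(−154v**2−924v−1232) + (0)
Last nonzero remainder: −154v**2−924v−1232. Dividing through by −154 gives the monic gcd v**2+6v+8.

v**2+6v+8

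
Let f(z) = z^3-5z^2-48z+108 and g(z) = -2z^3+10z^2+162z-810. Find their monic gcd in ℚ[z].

Repeated division with remainder:
  z^3-5z^2-48z+108 = (-1/2)(-2z^3+10z^2+162z-810) + (33z-297)
  -2z^3+10z^2+162z-810 = (-(2/33)z^2-(8/33)z+30/11)(33z-297) + (0)
Last nonzero remainder: 33z-297. Dividing through by 33 gives the monic gcd z-9.

z-9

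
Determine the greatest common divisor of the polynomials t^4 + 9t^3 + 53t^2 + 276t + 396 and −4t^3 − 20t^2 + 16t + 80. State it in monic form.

Repeated division with remainder:
  t^4 + 9t^3 + 53t^2 + 276t + 396 = (−(1/4)t − 1)(−4t^3 − 20t^2 + 16t + 80) + (37t^2 + 312t + 476)
  −4t^3 − 20t^2 + 16t + 80 = (−(4/37)t + 508/1369)(37t^2 + 312t + 476) + (−(66144/1369)t − 132288/1369)
  37t^2 + 312t + 476 = (−(50653/66144)t − 162911/33072)(−(66144/1369)t − 132288/1369) + (0)
Last nonzero remainder: −(66144/1369)t − 132288/1369. Dividing through by −66144/1369 gives the monic gcd t + 2.

t + 2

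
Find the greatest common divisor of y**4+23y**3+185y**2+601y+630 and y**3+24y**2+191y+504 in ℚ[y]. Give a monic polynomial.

Euclidean algorithm in ℚ[y]:
  y**4+23y**3+185y**2+601y+630 = (y-1)(y**3+24y**2+191y+504) + (18y**2+288y+1134)
  y**3+24y**2+191y+504 = ((1/18)y+4/9)(18y**2+288y+1134) + (0)
Last nonzero remainder: 18y**2+288y+1134. Dividing through by 18 gives the monic gcd y**2+16y+63.

y**2+16y+63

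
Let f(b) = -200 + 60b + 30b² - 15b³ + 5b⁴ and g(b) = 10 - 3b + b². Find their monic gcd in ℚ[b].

10 - 3b + b²

By polynomial division,
  5b⁴ - 15b³ + 30b² + 60b - 200 = (5b² - 20)(b² - 3b + 10) + (0)
The last nonzero remainder b² - 3b + 10 is already monic.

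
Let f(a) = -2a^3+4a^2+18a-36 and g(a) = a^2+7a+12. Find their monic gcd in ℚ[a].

Repeated division with remainder:
  -2a^3+4a^2+18a-36 = (-2a+18)(a^2+7a+12) + (-84a-252)
  a^2+7a+12 = (-(1/84)a-1/21)(-84a-252) + (0)
Last nonzero remainder: -84a-252. Dividing through by -84 gives the monic gcd a+3.

a+3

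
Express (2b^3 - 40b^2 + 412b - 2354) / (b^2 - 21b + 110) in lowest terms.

(2b^2 - 18b + 214)/(b - 10)

By polynomial division,
  2b^3 - 40b^2 + 412b - 2354 = (2b + 2)(b^2 - 21b + 110) + (234b - 2574)
  b^2 - 21b + 110 = ((1/234)b - 5/117)(234b - 2574) + (0)
Last nonzero remainder: 234b - 2574. Dividing through by 234 gives the monic gcd b - 11.
Cancel b - 11 from numerator and denominator to get the reduced form.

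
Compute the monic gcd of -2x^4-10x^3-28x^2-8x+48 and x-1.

x-1

Euclidean algorithm in ℚ[x]:
  -2x^4-10x^3-28x^2-8x+48 = (-2x^3-12x^2-40x-48)(x-1) + (0)
The last nonzero remainder x-1 is already monic.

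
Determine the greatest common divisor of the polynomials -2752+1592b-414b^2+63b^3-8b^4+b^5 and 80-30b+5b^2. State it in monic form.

16-6b+b^2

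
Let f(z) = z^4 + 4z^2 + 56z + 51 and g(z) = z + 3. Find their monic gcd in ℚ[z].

Apply the Euclidean algorithm:
  z^4 + 4z^2 + 56z + 51 = (z^3 - 3z^2 + 13z + 17)(z + 3) + (0)
The last nonzero remainder z + 3 is already monic.

z + 3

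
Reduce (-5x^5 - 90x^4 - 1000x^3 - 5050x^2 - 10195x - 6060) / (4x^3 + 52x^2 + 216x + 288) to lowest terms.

By polynomial division,
  -5x^5 - 90x^4 - 1000x^3 - 5050x^2 - 10195x - 6060 = (-(5/4)x^2 - (25/4)x - 405/4)(4x^3 + 52x^2 + 216x + 288) + (1925x^2 + 13475x + 23100)
  4x^3 + 52x^2 + 216x + 288 = ((4/1925)x + 24/1925)(1925x^2 + 13475x + 23100) + (0)
Last nonzero remainder: 1925x^2 + 13475x + 23100. Dividing through by 1925 gives the monic gcd x^2 + 7x + 12.
Cancel x^2 + 7x + 12 from numerator and denominator to get the reduced form.

(-5x^3 - 55x^2 - 555x - 505)/(4x + 24)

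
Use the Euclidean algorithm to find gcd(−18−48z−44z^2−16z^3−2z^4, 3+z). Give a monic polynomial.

3+z

Repeated division with remainder:
  −2z^4−16z^3−44z^2−48z−18 = (−2z^3−10z^2−14z−6)(z+3) + (0)
The last nonzero remainder z+3 is already monic.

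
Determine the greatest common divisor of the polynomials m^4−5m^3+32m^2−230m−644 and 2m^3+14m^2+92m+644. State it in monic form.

m^2+46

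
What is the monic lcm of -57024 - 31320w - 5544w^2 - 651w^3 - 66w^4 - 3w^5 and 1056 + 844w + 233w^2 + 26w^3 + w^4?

By polynomial division,
  -3w^5 - 66w^4 - 651w^3 - 5544w^2 - 31320w - 57024 = (-3w + 12)(w^4 + 26w^3 + 233w^2 + 844w + 1056) + (-264w^3 - 5808w^2 - 38280w - 69696)
  w^4 + 26w^3 + 233w^2 + 844w + 1056 = (-(1/264)w - 1/66)(-264w^3 - 5808w^2 - 38280w - 69696) + (0)
Last nonzero remainder: -264w^3 - 5808w^2 - 38280w - 69696. Dividing through by -264 gives the monic gcd w^3 + 22w^2 + 145w + 264.
Then lcm(f, g) = f·g / gcd(f, g); expanding and making the result monic gives the answer.

76032 + 60768w + 17832w^2 + 2716w^3 + 305w^4 + 26w^5 + w^6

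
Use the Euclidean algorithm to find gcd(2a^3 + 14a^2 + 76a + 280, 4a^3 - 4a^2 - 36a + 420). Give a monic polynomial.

a + 5

By polynomial division,
  2a^3 + 14a^2 + 76a + 280 = (1/2)(4a^3 - 4a^2 - 36a + 420) + (16a^2 + 94a + 70)
  4a^3 - 4a^2 - 36a + 420 = ((1/4)a - 55/32)(16a^2 + 94a + 70) + ((1729/16)a + 8645/16)
  16a^2 + 94a + 70 = ((256/1729)a + 32/247)((1729/16)a + 8645/16) + (0)
Last nonzero remainder: (1729/16)a + 8645/16. Dividing through by 1729/16 gives the monic gcd a + 5.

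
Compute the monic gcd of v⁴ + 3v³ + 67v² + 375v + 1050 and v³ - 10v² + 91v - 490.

Apply the Euclidean algorithm:
  v⁴ + 3v³ + 67v² + 375v + 1050 = (v + 13)(v³ - 10v² + 91v - 490) + (106v² - 318v + 7420)
  v³ - 10v² + 91v - 490 = ((1/106)v - 7/106)(106v² - 318v + 7420) + (0)
Last nonzero remainder: 106v² - 318v + 7420. Dividing through by 106 gives the monic gcd v² - 3v + 70.

v² - 3v + 70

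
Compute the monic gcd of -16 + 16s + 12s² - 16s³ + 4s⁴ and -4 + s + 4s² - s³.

By polynomial division,
  4s⁴ - 16s³ + 12s² + 16s - 16 = (-4s)(-s³ + 4s² + s - 4) + (16s² - 16)
  -s³ + 4s² + s - 4 = (-(1/16)s + 1/4)(16s² - 16) + (0)
Last nonzero remainder: 16s² - 16. Dividing through by 16 gives the monic gcd s² - 1.

-1 + s²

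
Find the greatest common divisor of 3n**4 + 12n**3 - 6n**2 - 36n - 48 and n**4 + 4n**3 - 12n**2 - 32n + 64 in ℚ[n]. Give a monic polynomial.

n**2 + 2n - 8

Apply the Euclidean algorithm:
  3n**4 + 12n**3 - 6n**2 - 36n - 48 = (3)(n**4 + 4n**3 - 12n**2 - 32n + 64) + (30n**2 + 60n - 240)
  n**4 + 4n**3 - 12n**2 - 32n + 64 = ((1/30)n**2 + (1/15)n - 4/15)(30n**2 + 60n - 240) + (0)
Last nonzero remainder: 30n**2 + 60n - 240. Dividing through by 30 gives the monic gcd n**2 + 2n - 8.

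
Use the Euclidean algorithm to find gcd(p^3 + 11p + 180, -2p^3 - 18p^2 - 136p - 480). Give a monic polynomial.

Euclidean algorithm in ℚ[p]:
  p^3 + 11p + 180 = (-1/2)(-2p^3 - 18p^2 - 136p - 480) + (-9p^2 - 57p - 60)
  -2p^3 - 18p^2 - 136p - 480 = ((2/9)p + 16/27)(-9p^2 - 57p - 60) + (-(800/9)p - 4000/9)
  -9p^2 - 57p - 60 = ((81/800)p + 27/200)(-(800/9)p - 4000/9) + (0)
Last nonzero remainder: -(800/9)p - 4000/9. Dividing through by -800/9 gives the monic gcd p + 5.

p + 5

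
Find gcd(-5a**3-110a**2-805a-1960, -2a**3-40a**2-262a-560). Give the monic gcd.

Apply the Euclidean algorithm:
  -5a**3-110a**2-805a-1960 = (5/2)(-2a**3-40a**2-262a-560) + (-10a**2-150a-560)
  -2a**3-40a**2-262a-560 = ((1/5)a+1)(-10a**2-150a-560) + (0)
Last nonzero remainder: -10a**2-150a-560. Dividing through by -10 gives the monic gcd a**2+15a+56.

a**2+15a+56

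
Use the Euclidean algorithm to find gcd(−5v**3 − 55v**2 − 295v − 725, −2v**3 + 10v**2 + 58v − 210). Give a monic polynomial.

By polynomial division,
  −5v**3 − 55v**2 − 295v − 725 = (5/2)(−2v**3 + 10v**2 + 58v − 210) + (−80v**2 − 440v − 200)
  −2v**3 + 10v**2 + 58v − 210 = ((1/40)v − 21/80)(−80v**2 − 440v − 200) + (−(105/2)v − 525/2)
  −80v**2 − 440v − 200 = ((32/21)v + 16/21)(−(105/2)v − 525/2) + (0)
Last nonzero remainder: −(105/2)v − 525/2. Dividing through by −105/2 gives the monic gcd v + 5.

v + 5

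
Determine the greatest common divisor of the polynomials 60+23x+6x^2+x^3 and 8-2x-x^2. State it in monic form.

By polynomial division,
  x^3+6x^2+23x+60 = (-x-4)(-x^2-2x+8) + (23x+92)
  -x^2-2x+8 = (-(1/23)x+2/23)(23x+92) + (0)
Last nonzero remainder: 23x+92. Dividing through by 23 gives the monic gcd x+4.

4+x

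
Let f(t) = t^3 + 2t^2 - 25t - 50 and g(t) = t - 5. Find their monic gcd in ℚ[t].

t - 5

By polynomial division,
  t^3 + 2t^2 - 25t - 50 = (t^2 + 7t + 10)(t - 5) + (0)
The last nonzero remainder t - 5 is already monic.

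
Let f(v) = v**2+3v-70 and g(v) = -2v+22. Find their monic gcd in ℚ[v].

1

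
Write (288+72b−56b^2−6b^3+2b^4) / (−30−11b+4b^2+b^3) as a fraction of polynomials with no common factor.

By polynomial division,
  2b^4−6b^3−56b^2+72b+288 = (2b−14)(b^3+4b^2−11b−30) + (22b^2−22b−132)
  b^3+4b^2−11b−30 = ((1/22)b+5/22)(22b^2−22b−132) + (0)
Last nonzero remainder: 22b^2−22b−132. Dividing through by 22 gives the monic gcd b^2−b−6.
Cancel b^2−b−6 from numerator and denominator to get the reduced form.

(−48−4b+2b^2)/(5+b)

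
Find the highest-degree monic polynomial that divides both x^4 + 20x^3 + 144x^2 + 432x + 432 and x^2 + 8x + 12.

x^2 + 8x + 12

Apply the Euclidean algorithm:
  x^4 + 20x^3 + 144x^2 + 432x + 432 = (x^2 + 12x + 36)(x^2 + 8x + 12) + (0)
The last nonzero remainder x^2 + 8x + 12 is already monic.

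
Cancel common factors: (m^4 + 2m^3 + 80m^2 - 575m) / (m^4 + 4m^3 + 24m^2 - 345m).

By polynomial division,
  m^4 + 2m^3 + 80m^2 - 575m = (m^4 + 4m^3 + 24m^2 - 345m) + (-2m^3 + 56m^2 - 230m)
  m^4 + 4m^3 + 24m^2 - 345m = (-(1/2)m - 16)(-2m^3 + 56m^2 - 230m) + (805m^2 - 4025m)
  -2m^3 + 56m^2 - 230m = (-(2/805)m + 2/35)(805m^2 - 4025m) + (0)
Last nonzero remainder: 805m^2 - 4025m. Dividing through by 805 gives the monic gcd m^2 - 5m.
Cancel m^2 - 5m from numerator and denominator to get the reduced form.

(m^2 + 7m + 115)/(m^2 + 9m + 69)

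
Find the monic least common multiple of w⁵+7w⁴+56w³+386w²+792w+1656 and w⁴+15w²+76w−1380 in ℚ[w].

Repeated division with remainder:
  w⁵+7w⁴+56w³+386w²+792w+1656 = (w+7)(w⁴+15w²+76w−1380) + (41w³+205w²+1640w+11316)
  w⁴+15w²+76w−1380 = ((1/41)w−5/41)(41w³+205w²+1640w+11316) + (0)
Last nonzero remainder: 41w³+205w²+1640w+11316. Dividing through by 41 gives the monic gcd w³+5w²+40w+276.
Then lcm(f, g) = f·g / gcd(f, g); expanding and making the result monic gives the answer.

w⁶+2w⁵+21w⁴+106w³−1138w²−2304w−8280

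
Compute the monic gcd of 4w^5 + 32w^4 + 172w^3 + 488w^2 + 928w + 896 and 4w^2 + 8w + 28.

w^2 + 2w + 7

Apply the Euclidean algorithm:
  4w^5 + 32w^4 + 172w^3 + 488w^2 + 928w + 896 = (w^3 + 6w^2 + 24w + 32)(4w^2 + 8w + 28) + (0)
Last nonzero remainder: 4w^2 + 8w + 28. Dividing through by 4 gives the monic gcd w^2 + 2w + 7.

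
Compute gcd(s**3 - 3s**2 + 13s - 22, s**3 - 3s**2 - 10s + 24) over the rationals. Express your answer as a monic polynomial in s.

Euclidean algorithm in ℚ[s]:
  s**3 - 3s**2 + 13s - 22 = (s**3 - 3s**2 - 10s + 24) + (23s - 46)
  s**3 - 3s**2 - 10s + 24 = ((1/23)s**2 - (1/23)s - 12/23)(23s - 46) + (0)
Last nonzero remainder: 23s - 46. Dividing through by 23 gives the monic gcd s - 2.

s - 2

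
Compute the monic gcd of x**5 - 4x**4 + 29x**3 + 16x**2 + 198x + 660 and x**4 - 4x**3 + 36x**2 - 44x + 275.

Euclidean algorithm in ℚ[x]:
  x**5 - 4x**4 + 29x**3 + 16x**2 + 198x + 660 = (x)(x**4 - 4x**3 + 36x**2 - 44x + 275) + (-7x**3 + 60x**2 - 77x + 660)
  x**4 - 4x**3 + 36x**2 - 44x + 275 = (-(1/7)x - 32/49)(-7x**3 + 60x**2 - 77x + 660) + ((3145/49)x**2 + 34595/49)
  -7x**3 + 60x**2 - 77x + 660 = (-(343/3145)x + 588/629)((3145/49)x**2 + 34595/49) + (0)
Last nonzero remainder: (3145/49)x**2 + 34595/49. Dividing through by 3145/49 gives the monic gcd x**2 + 11.

x**2 + 11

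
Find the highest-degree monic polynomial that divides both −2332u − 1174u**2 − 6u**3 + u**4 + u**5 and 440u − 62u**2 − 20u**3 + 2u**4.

Apply the Euclidean algorithm:
  u**5 + u**4 − 6u**3 − 1174u**2 − 2332u = ((1/2)u + 11/2)(2u**4 − 20u**3 − 62u**2 + 440u) + (135u**3 − 1053u**2 − 4752u)
  2u**4 − 20u**3 − 62u**2 + 440u = ((2/135)u − 22/675)(135u**3 − 1053u**2 − 4752u) + (−(648/25)u**2 + (7128/25)u)
  135u**3 − 1053u**2 − 4752u = (−(125/24)u − 50/3)(−(648/25)u**2 + (7128/25)u) + (0)
Last nonzero remainder: −(648/25)u**2 + (7128/25)u. Dividing through by −648/25 gives the monic gcd u**2 − 11u.

−11u + u**2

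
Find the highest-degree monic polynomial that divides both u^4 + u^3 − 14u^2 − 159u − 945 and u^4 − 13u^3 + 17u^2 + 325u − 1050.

Apply the Euclidean algorithm:
  u^4 + u^3 − 14u^2 − 159u − 945 = (u^4 − 13u^3 + 17u^2 + 325u − 1050) + (14u^3 − 31u^2 − 484u + 105)
  u^4 − 13u^3 + 17u^2 + 325u − 1050 = ((1/14)u − 151/196)(14u^3 − 31u^2 − 484u + 105) + ((5427/196)u^2 − (5427/98)u − 27135/28)
  14u^3 − 31u^2 − 484u + 105 = ((2744/5427)u − 196/1809)((5427/196)u^2 − (5427/98)u − 27135/28) + (0)
Last nonzero remainder: (5427/196)u^2 − (5427/98)u − 27135/28. Dividing through by 5427/196 gives the monic gcd u^2 − 2u − 35.

u^2 − 2u − 35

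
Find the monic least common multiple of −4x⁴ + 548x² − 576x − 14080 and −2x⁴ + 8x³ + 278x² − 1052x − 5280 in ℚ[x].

By polynomial division,
  −4x⁴ + 548x² − 576x − 14080 = (2)(−2x⁴ + 8x³ + 278x² − 1052x − 5280) + (−16x³ − 8x² + 1528x − 3520)
  −2x⁴ + 8x³ + 278x² − 1052x − 5280 = ((1/8)x − 9/16)(−16x³ − 8x² + 1528x − 3520) + ((165/2)x² + (495/2)x − 7260)
  −16x³ − 8x² + 1528x − 3520 = (−(32/165)x + 16/33)((165/2)x² + (495/2)x − 7260) + (0)
Last nonzero remainder: (165/2)x² + (495/2)x − 7260. Dividing through by 165/2 gives the monic gcd x² + 3x − 88.
Then lcm(f, g) = f·g / gcd(f, g); expanding and making the result monic gives the answer.

x⁶ − 7x⁵ − 167x⁴ + 1103x³ + 6622x² − 28960x − 105600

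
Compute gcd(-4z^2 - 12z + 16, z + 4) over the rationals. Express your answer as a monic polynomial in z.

By polynomial division,
  -4z^2 - 12z + 16 = (-4z + 4)(z + 4) + (0)
The last nonzero remainder z + 4 is already monic.

z + 4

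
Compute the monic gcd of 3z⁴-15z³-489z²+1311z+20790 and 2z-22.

Apply the Euclidean algorithm:
  3z⁴-15z³-489z²+1311z+20790 = ((3/2)z³+9z²-(291/2)z-945)(2z-22) + (0)
Last nonzero remainder: 2z-22. Dividing through by 2 gives the monic gcd z-11.

z-11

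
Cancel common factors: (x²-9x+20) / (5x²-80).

(x-5)/(5x+20)

Euclidean algorithm in ℚ[x]:
  x²-9x+20 = (1/5)(5x²-80) + (-9x+36)
  5x²-80 = (-(5/9)x-20/9)(-9x+36) + (0)
Last nonzero remainder: -9x+36. Dividing through by -9 gives the monic gcd x-4.
Cancel x-4 from numerator and denominator to get the reduced form.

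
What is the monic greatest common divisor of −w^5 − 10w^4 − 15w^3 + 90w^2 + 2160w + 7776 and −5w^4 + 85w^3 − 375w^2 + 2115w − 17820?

w^2 + 3w + 36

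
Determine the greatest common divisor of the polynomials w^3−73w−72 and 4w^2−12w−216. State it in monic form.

w−9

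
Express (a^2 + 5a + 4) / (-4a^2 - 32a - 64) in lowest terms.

By polynomial division,
  a^2 + 5a + 4 = (-1/4)(-4a^2 - 32a - 64) + (-3a - 12)
  -4a^2 - 32a - 64 = ((4/3)a + 16/3)(-3a - 12) + (0)
Last nonzero remainder: -3a - 12. Dividing through by -3 gives the monic gcd a + 4.
Cancel a + 4 from numerator and denominator to get the reduced form.

(-a - 1)/(4a + 16)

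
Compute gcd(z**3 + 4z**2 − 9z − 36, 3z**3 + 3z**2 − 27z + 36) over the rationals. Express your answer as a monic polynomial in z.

z + 4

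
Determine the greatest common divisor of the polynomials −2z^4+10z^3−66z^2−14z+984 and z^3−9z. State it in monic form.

Repeated division with remainder:
  −2z^4+10z^3−66z^2−14z+984 = (−2z+10)(z^3−9z) + (−84z^2+76z+984)
  z^3−9z = (−(1/84)z−19/1764)(−84z^2+76z+984) + ((1558/441)z+1558/147)
  −84z^2+76z+984 = (−(18522/779)z+1764/19)((1558/441)z+1558/147) + (0)
Last nonzero remainder: (1558/441)z+1558/147. Dividing through by 1558/441 gives the monic gcd z+3.

z+3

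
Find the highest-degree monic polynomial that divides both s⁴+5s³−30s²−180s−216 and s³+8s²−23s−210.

Repeated division with remainder:
  s⁴+5s³−30s²−180s−216 = (s−3)(s³+8s²−23s−210) + (17s²−39s−846)
  s³+8s²−23s−210 = ((1/17)s+175/289)(17s²−39s−846) + ((14560/289)s+87360/289)
  17s²−39s−846 = ((4913/14560)s−40749/14560)((14560/289)s+87360/289) + (0)
Last nonzero remainder: (14560/289)s+87360/289. Dividing through by 14560/289 gives the monic gcd s+6.

s+6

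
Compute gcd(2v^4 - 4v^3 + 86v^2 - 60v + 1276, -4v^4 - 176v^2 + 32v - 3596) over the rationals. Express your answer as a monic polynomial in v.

Euclidean algorithm in ℚ[v]:
  2v^4 - 4v^3 + 86v^2 - 60v + 1276 = (-1/2)(-4v^4 - 176v^2 + 32v - 3596) + (-4v^3 - 2v^2 - 44v - 522)
  -4v^4 - 176v^2 + 32v - 3596 = (v - 1/2)(-4v^3 - 2v^2 - 44v - 522) + (-133v^2 + 532v - 3857)
  -4v^3 - 2v^2 - 44v - 522 = ((4/133)v + 18/133)(-133v^2 + 532v - 3857) + (0)
Last nonzero remainder: -133v^2 + 532v - 3857. Dividing through by -133 gives the monic gcd v^2 - 4v + 29.

v^2 - 4v + 29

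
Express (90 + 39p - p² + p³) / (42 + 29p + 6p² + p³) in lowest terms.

(45 - 3p + p²)/(21 + 4p + p²)

By polynomial division,
  p³ - p² + 39p + 90 = (p³ + 6p² + 29p + 42) + (-7p² + 10p + 48)
  p³ + 6p² + 29p + 42 = (-(1/7)p - 52/49)(-7p² + 10p + 48) + ((2277/49)p + 4554/49)
  -7p² + 10p + 48 = (-(343/2277)p + 392/759)((2277/49)p + 4554/49) + (0)
Last nonzero remainder: (2277/49)p + 4554/49. Dividing through by 2277/49 gives the monic gcd p + 2.
Cancel p + 2 from numerator and denominator to get the reduced form.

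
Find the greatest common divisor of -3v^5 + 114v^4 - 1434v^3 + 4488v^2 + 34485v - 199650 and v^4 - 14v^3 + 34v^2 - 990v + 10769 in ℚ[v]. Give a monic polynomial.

Apply the Euclidean algorithm:
  -3v^5 + 114v^4 - 1434v^3 + 4488v^2 + 34485v - 199650 = (-3v + 72)(v^4 - 14v^3 + 34v^2 - 990v + 10769) + (-324v^3 - 930v^2 + 138072v - 975018)
  v^4 - 14v^3 + 34v^2 - 990v + 10769 = (-(1/324)v + 911/17496)(-324v^3 - 930v^2 + 138072v - 975018) + ((1482997/2916)v^2 - (16312967/1458)v + 179442637/2916)
  -324v^3 - 930v^2 + 138072v - 975018 = (-(944784/1482997)v - 23497128/1482997)((1482997/2916)v^2 - (16312967/1458)v + 179442637/2916) + (0)
Last nonzero remainder: (1482997/2916)v^2 - (16312967/1458)v + 179442637/2916. Dividing through by 1482997/2916 gives the monic gcd v^2 - 22v + 121.

v^2 - 22v + 121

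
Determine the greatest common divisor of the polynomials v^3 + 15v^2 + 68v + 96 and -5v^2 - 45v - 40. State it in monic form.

v + 8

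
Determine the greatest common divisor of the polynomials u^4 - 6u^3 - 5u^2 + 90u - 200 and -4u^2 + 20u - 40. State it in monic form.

Euclidean algorithm in ℚ[u]:
  u^4 - 6u^3 - 5u^2 + 90u - 200 = (-(1/4)u^2 + (1/4)u + 5)(-4u^2 + 20u - 40) + (0)
Last nonzero remainder: -4u^2 + 20u - 40. Dividing through by -4 gives the monic gcd u^2 - 5u + 10.

u^2 - 5u + 10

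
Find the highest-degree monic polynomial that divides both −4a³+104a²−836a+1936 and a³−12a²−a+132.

a²−15a+44

Apply the Euclidean algorithm:
  −4a³+104a²−836a+1936 = (−4)(a³−12a²−a+132) + (56a²−840a+2464)
  a³−12a²−a+132 = ((1/56)a+3/56)(56a²−840a+2464) + (0)
Last nonzero remainder: 56a²−840a+2464. Dividing through by 56 gives the monic gcd a²−15a+44.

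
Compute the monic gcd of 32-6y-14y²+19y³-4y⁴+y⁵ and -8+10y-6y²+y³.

2-2y+y²

Euclidean algorithm in ℚ[y]:
  y⁵-4y⁴+19y³-14y²-6y+32 = (y²+2y+21)(y³-6y²+10y-8) + (100y²-200y+200)
  y³-6y²+10y-8 = ((1/100)y-1/25)(100y²-200y+200) + (0)
Last nonzero remainder: 100y²-200y+200. Dividing through by 100 gives the monic gcd y²-2y+2.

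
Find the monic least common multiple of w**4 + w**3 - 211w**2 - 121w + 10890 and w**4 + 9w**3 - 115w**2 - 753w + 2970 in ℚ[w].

w**5 - 2w**4 - 214w**3 + 512w**2 + 11253w - 32670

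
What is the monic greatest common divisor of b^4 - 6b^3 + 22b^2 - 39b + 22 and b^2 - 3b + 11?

By polynomial division,
  b^4 - 6b^3 + 22b^2 - 39b + 22 = (b^2 - 3b + 2)(b^2 - 3b + 11) + (0)
The last nonzero remainder b^2 - 3b + 11 is already monic.

b^2 - 3b + 11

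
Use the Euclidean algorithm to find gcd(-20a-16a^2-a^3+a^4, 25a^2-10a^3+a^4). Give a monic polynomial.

Euclidean algorithm in ℚ[a]:
  a^4-a^3-16a^2-20a = (a^4-10a^3+25a^2) + (9a^3-41a^2-20a)
  a^4-10a^3+25a^2 = ((1/9)a-49/81)(9a^3-41a^2-20a) + ((196/81)a^2-(980/81)a)
  9a^3-41a^2-20a = ((729/196)a+81/49)((196/81)a^2-(980/81)a) + (0)
Last nonzero remainder: (196/81)a^2-(980/81)a. Dividing through by 196/81 gives the monic gcd a^2-5a.

-5a+a^2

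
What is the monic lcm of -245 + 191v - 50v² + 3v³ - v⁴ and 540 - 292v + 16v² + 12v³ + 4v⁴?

6615 - 3442v + 258v² + 78v³ + 56v⁴ + 4v⁵ + v⁶

Apply the Euclidean algorithm:
  -v⁴ + 3v³ - 50v² + 191v - 245 = (-1/4)(4v⁴ + 12v³ + 16v² - 292v + 540) + (6v³ - 46v² + 118v - 110)
  4v⁴ + 12v³ + 16v² - 292v + 540 = ((2/3)v + 64/9)(6v³ - 46v² + 118v - 110) + ((2380/9)v² - (9520/9)v + 11900/9)
  6v³ - 46v² + 118v - 110 = ((27/1190)v - 99/1190)((2380/9)v² - (9520/9)v + 11900/9) + (0)
Last nonzero remainder: (2380/9)v² - (9520/9)v + 11900/9. Dividing through by 2380/9 gives the monic gcd v² - 4v + 5.
Then lcm(f, g) = f·g / gcd(f, g); expanding and making the result monic gives the answer.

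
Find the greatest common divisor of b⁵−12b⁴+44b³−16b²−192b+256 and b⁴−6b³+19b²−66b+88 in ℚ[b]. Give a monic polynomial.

b²−6b+8

Euclidean algorithm in ℚ[b]:
  b⁵−12b⁴+44b³−16b²−192b+256 = (b−6)(b⁴−6b³+19b²−66b+88) + (−11b³+164b²−676b+784)
  b⁴−6b³+19b²−66b+88 = (−(1/11)b−98/121)(−11b³+164b²−676b+784) + ((10935/121)b²−(65610/121)b+87480/121)
  −11b³+164b²−676b+784 = (−(1331/10935)b+11858/10935)((10935/121)b²−(65610/121)b+87480/121) + (0)
Last nonzero remainder: (10935/121)b²−(65610/121)b+87480/121. Dividing through by 10935/121 gives the monic gcd b²−6b+8.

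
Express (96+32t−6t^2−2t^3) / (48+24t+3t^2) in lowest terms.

Euclidean algorithm in ℚ[t]:
  −2t^3−6t^2+32t+96 = (−(2/3)t+10/3)(3t^2+24t+48) + (−16t−64)
  3t^2+24t+48 = (−(3/16)t−3/4)(−16t−64) + (0)
Last nonzero remainder: −16t−64. Dividing through by −16 gives the monic gcd t+4.
Cancel t+4 from numerator and denominator to get the reduced form.

(24+2t−2t^2)/(12+3t)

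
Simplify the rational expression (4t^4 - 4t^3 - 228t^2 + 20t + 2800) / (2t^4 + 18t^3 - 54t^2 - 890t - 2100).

Repeated division with remainder:
  4t^4 - 4t^3 - 228t^2 + 20t + 2800 = (2)(2t^4 + 18t^3 - 54t^2 - 890t - 2100) + (-40t^3 - 120t^2 + 1800t + 7000)
  2t^4 + 18t^3 - 54t^2 - 890t - 2100 = (-(1/20)t - 3/10)(-40t^3 - 120t^2 + 1800t + 7000) + (0)
Last nonzero remainder: -40t^3 - 120t^2 + 1800t + 7000. Dividing through by -40 gives the monic gcd t^3 + 3t^2 - 45t - 175.
Cancel t^3 + 3t^2 - 45t - 175 from numerator and denominator to get the reduced form.

(2t - 8)/(t + 6)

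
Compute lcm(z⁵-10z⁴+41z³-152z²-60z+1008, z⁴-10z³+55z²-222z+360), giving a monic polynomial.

z⁶-15z⁵+91z⁴-357z³+700z²+1308z-5040

Repeated division with remainder:
  z⁵-10z⁴+41z³-152z²-60z+1008 = (z)(z⁴-10z³+55z²-222z+360) + (-14z³+70z²-420z+1008)
  z⁴-10z³+55z²-222z+360 = (-(1/14)z+5/14)(-14z³+70z²-420z+1008) + (0)
Last nonzero remainder: -14z³+70z²-420z+1008. Dividing through by -14 gives the monic gcd z³-5z²+30z-72.
Then lcm(f, g) = f·g / gcd(f, g); expanding and making the result monic gives the answer.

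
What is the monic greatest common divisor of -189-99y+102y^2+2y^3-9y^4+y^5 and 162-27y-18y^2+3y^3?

Apply the Euclidean algorithm:
  y^5-9y^4+2y^3+102y^2-99y-189 = ((1/3)y^2-y-7/3)(3y^3-18y^2-27y+162) + (-21y^2+189)
  3y^3-18y^2-27y+162 = (-(1/7)y+6/7)(-21y^2+189) + (0)
Last nonzero remainder: -21y^2+189. Dividing through by -21 gives the monic gcd y^2-9.

-9+y^2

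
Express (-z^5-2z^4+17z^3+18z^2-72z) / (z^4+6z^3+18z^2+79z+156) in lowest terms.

(-z^3+5z^2-6z)/(z^2-z+13)

By polynomial division,
  -z^5-2z^4+17z^3+18z^2-72z = (-z+4)(z^4+6z^3+18z^2+79z+156) + (11z^3+25z^2-232z-624)
  z^4+6z^3+18z^2+79z+156 = ((1/11)z+41/121)(11z^3+25z^2-232z-624) + ((3705/121)z^2+(25935/121)z+44460/121)
  11z^3+25z^2-232z-624 = ((1331/3705)z-484/285)((3705/121)z^2+(25935/121)z+44460/121) + (0)
Last nonzero remainder: (3705/121)z^2+(25935/121)z+44460/121. Dividing through by 3705/121 gives the monic gcd z^2+7z+12.
Cancel z^2+7z+12 from numerator and denominator to get the reduced form.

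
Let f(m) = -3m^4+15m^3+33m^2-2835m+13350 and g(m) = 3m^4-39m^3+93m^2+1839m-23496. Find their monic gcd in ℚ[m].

Apply the Euclidean algorithm:
  -3m^4+15m^3+33m^2-2835m+13350 = (-1)(3m^4-39m^3+93m^2+1839m-23496) + (-24m^3+126m^2-996m-10146)
  3m^4-39m^3+93m^2+1839m-23496 = (-(1/8)m+31/32)(-24m^3+126m^2-996m-10146) + (-(2457/16)m^2+(12285/8)m-218673/16)
  -24m^3+126m^2-996m-10146 = ((128/819)m+608/819)(-(2457/16)m^2+(12285/8)m-218673/16) + (0)
Last nonzero remainder: -(2457/16)m^2+(12285/8)m-218673/16. Dividing through by -2457/16 gives the monic gcd m^2-10m+89.

m^2-10m+89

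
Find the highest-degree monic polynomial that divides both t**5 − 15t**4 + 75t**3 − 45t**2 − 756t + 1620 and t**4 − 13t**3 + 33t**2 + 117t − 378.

t**3 − 6t**2 − 9t + 54

Euclidean algorithm in ℚ[t]:
  t**5 − 15t**4 + 75t**3 − 45t**2 − 756t + 1620 = (t − 2)(t**4 − 13t**3 + 33t**2 + 117t − 378) + (16t**3 − 96t**2 − 144t + 864)
  t**4 − 13t**3 + 33t**2 + 117t − 378 = ((1/16)t − 7/16)(16t**3 − 96t**2 − 144t + 864) + (0)
Last nonzero remainder: 16t**3 − 96t**2 − 144t + 864. Dividing through by 16 gives the monic gcd t**3 − 6t**2 − 9t + 54.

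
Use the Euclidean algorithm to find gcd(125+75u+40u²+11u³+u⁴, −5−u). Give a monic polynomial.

Euclidean algorithm in ℚ[u]:
  u⁴+11u³+40u²+75u+125 = (−u³−6u²−10u−25)(−u−5) + (0)
Last nonzero remainder: −u−5. Dividing through by −1 gives the monic gcd u+5.

5+u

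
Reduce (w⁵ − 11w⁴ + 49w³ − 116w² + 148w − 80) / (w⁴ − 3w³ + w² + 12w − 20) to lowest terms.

(w² − 6w + 8)/(w + 2)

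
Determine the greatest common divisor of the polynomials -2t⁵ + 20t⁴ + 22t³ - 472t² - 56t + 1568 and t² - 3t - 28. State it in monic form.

t² - 3t - 28

Repeated division with remainder:
  -2t⁵ + 20t⁴ + 22t³ - 472t² - 56t + 1568 = (-2t³ + 14t² + 8t - 56)(t² - 3t - 28) + (0)
The last nonzero remainder t² - 3t - 28 is already monic.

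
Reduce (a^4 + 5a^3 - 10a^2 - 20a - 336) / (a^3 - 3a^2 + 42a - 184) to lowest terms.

(a^3 + 9a^2 + 26a + 84)/(a^2 + a + 46)

Repeated division with remainder:
  a^4 + 5a^3 - 10a^2 - 20a - 336 = (a + 8)(a^3 - 3a^2 + 42a - 184) + (-28a^2 - 172a + 1136)
  a^3 - 3a^2 + 42a - 184 = (-(1/28)a + 16/49)(-28a^2 - 172a + 1136) + ((6798/49)a - 27192/49)
  -28a^2 - 172a + 1136 = (-(686/3399)a - 6958/3399)((6798/49)a - 27192/49) + (0)
Last nonzero remainder: (6798/49)a - 27192/49. Dividing through by 6798/49 gives the monic gcd a - 4.
Cancel a - 4 from numerator and denominator to get the reduced form.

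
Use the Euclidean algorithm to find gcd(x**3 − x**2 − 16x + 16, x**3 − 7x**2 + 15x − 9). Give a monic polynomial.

x − 1

Apply the Euclidean algorithm:
  x**3 − x**2 − 16x + 16 = (x**3 − 7x**2 + 15x − 9) + (6x**2 − 31x + 25)
  x**3 − 7x**2 + 15x − 9 = ((1/6)x − 11/36)(6x**2 − 31x + 25) + ((49/36)x − 49/36)
  6x**2 − 31x + 25 = ((216/49)x − 900/49)((49/36)x − 49/36) + (0)
Last nonzero remainder: (49/36)x − 49/36. Dividing through by 49/36 gives the monic gcd x − 1.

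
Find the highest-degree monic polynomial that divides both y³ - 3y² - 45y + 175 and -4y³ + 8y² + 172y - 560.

y² + 2y - 35

By polynomial division,
  y³ - 3y² - 45y + 175 = (-1/4)(-4y³ + 8y² + 172y - 560) + (-y² - 2y + 35)
  -4y³ + 8y² + 172y - 560 = (4y - 16)(-y² - 2y + 35) + (0)
Last nonzero remainder: -y² - 2y + 35. Dividing through by -1 gives the monic gcd y² + 2y - 35.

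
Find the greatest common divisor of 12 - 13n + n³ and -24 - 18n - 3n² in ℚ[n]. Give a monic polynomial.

Apply the Euclidean algorithm:
  n³ - 13n + 12 = (-(1/3)n + 2)(-3n² - 18n - 24) + (15n + 60)
  -3n² - 18n - 24 = (-(1/5)n - 2/5)(15n + 60) + (0)
Last nonzero remainder: 15n + 60. Dividing through by 15 gives the monic gcd n + 4.

4 + n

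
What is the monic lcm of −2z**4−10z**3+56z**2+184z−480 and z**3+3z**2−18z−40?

Apply the Euclidean algorithm:
  −2z**4−10z**3+56z**2+184z−480 = (−2z−4)(z**3+3z**2−18z−40) + (32z**2+32z−640)
  z**3+3z**2−18z−40 = ((1/32)z+1/16)(32z**2+32z−640) + (0)
Last nonzero remainder: 32z**2+32z−640. Dividing through by 32 gives the monic gcd z**2+z−20.
Then lcm(f, g) = f·g / gcd(f, g); expanding and making the result monic gives the answer.

z**5+7z**4−18z**3−148z**2+56z+480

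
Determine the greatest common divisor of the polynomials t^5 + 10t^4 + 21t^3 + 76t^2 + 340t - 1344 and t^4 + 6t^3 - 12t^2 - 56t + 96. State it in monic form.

By polynomial division,
  t^5 + 10t^4 + 21t^3 + 76t^2 + 340t - 1344 = (t + 4)(t^4 + 6t^3 - 12t^2 - 56t + 96) + (9t^3 + 180t^2 + 468t - 1728)
  t^4 + 6t^3 - 12t^2 - 56t + 96 = ((1/9)t - 14/9)(9t^3 + 180t^2 + 468t - 1728) + (216t^2 + 864t - 2592)
  9t^3 + 180t^2 + 468t - 1728 = ((1/24)t + 2/3)(216t^2 + 864t - 2592) + (0)
Last nonzero remainder: 216t^2 + 864t - 2592. Dividing through by 216 gives the monic gcd t^2 + 4t - 12.

t^2 + 4t - 12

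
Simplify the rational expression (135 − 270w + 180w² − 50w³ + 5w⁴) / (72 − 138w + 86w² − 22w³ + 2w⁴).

Euclidean algorithm in ℚ[w]:
  5w⁴ − 50w³ + 180w² − 270w + 135 = (5/2)(2w⁴ − 22w³ + 86w² − 138w + 72) + (5w³ − 35w² + 75w − 45)
  2w⁴ − 22w³ + 86w² − 138w + 72 = ((2/5)w − 8/5)(5w³ − 35w² + 75w − 45) + (0)
Last nonzero remainder: 5w³ − 35w² + 75w − 45. Dividing through by 5 gives the monic gcd w³ − 7w² + 15w − 9.
Cancel w³ − 7w² + 15w − 9 from numerator and denominator to get the reduced form.

(−15 + 5w)/(−8 + 2w)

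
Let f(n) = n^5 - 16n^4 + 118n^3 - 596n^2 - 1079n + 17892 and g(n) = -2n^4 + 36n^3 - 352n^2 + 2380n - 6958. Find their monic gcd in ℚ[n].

n^3 - 11n^2 + 99n - 497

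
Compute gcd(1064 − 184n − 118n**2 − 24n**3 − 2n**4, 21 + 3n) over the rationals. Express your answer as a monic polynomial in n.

7 + n

By polynomial division,
  −2n**4 − 24n**3 − 118n**2 − 184n + 1064 = (−(2/3)n**3 − (10/3)n**2 − 16n + 152/3)(3n + 21) + (0)
Last nonzero remainder: 3n + 21. Dividing through by 3 gives the monic gcd n + 7.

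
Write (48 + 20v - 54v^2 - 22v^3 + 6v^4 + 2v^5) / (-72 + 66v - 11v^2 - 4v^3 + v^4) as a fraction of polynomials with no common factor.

(-4 - 2v + 4v^2 + 2v^3)/(6 - 5v + v^2)

Apply the Euclidean algorithm:
  2v^5 + 6v^4 - 22v^3 - 54v^2 + 20v + 48 = (2v + 14)(v^4 - 4v^3 - 11v^2 + 66v - 72) + (56v^3 - 32v^2 - 760v + 1056)
  v^4 - 4v^3 - 11v^2 + 66v - 72 = ((1/56)v - 3/49)(56v^3 - 32v^2 - 760v + 1056) + ((30/49)v^2 + (30/49)v - 360/49)
  56v^3 - 32v^2 - 760v + 1056 = ((1372/15)v - 2156/15)((30/49)v^2 + (30/49)v - 360/49) + (0)
Last nonzero remainder: (30/49)v^2 + (30/49)v - 360/49. Dividing through by 30/49 gives the monic gcd v^2 + v - 12.
Cancel v^2 + v - 12 from numerator and denominator to get the reduced form.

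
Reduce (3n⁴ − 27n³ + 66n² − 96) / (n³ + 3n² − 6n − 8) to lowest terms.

By polynomial division,
  3n⁴ − 27n³ + 66n² − 96 = (3n − 36)(n³ + 3n² − 6n − 8) + (192n² − 192n − 384)
  n³ + 3n² − 6n − 8 = ((1/192)n + 1/48)(192n² − 192n − 384) + (0)
Last nonzero remainder: 192n² − 192n − 384. Dividing through by 192 gives the monic gcd n² − n − 2.
Cancel n² − n − 2 from numerator and denominator to get the reduced form.

(3n² − 24n + 48)/(n + 4)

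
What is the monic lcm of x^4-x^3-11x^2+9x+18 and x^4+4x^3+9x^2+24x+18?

x^6-x^5-5x^4+3x^3-48x^2+54x+108

Repeated division with remainder:
  x^4-x^3-11x^2+9x+18 = (x^4+4x^3+9x^2+24x+18) + (-5x^3-20x^2-15x)
  x^4+4x^3+9x^2+24x+18 = (-(1/5)x)(-5x^3-20x^2-15x) + (6x^2+24x+18)
  -5x^3-20x^2-15x = (-(5/6)x)(6x^2+24x+18) + (0)
Last nonzero remainder: 6x^2+24x+18. Dividing through by 6 gives the monic gcd x^2+4x+3.
Then lcm(f, g) = f·g / gcd(f, g); expanding and making the result monic gives the answer.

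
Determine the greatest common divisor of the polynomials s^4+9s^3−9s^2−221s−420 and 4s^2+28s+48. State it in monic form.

Repeated division with remainder:
  s^4+9s^3−9s^2−221s−420 = ((1/4)s^2+(1/2)s−35/4)(4s^2+28s+48) + (0)
Last nonzero remainder: 4s^2+28s+48. Dividing through by 4 gives the monic gcd s^2+7s+12.

s^2+7s+12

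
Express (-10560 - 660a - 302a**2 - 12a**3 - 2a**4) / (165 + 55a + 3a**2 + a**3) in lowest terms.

By polynomial division,
  -2a**4 - 12a**3 - 302a**2 - 660a - 10560 = (-2a - 6)(a**3 + 3a**2 + 55a + 165) + (-174a**2 - 9570)
  a**3 + 3a**2 + 55a + 165 = (-(1/174)a - 1/58)(-174a**2 - 9570) + (0)
Last nonzero remainder: -174a**2 - 9570. Dividing through by -174 gives the monic gcd a**2 + 55.
Cancel a**2 + 55 from numerator and denominator to get the reduced form.

(-192 - 12a - 2a**2)/(3 + a)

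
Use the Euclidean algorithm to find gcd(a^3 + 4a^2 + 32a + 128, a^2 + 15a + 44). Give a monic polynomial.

a + 4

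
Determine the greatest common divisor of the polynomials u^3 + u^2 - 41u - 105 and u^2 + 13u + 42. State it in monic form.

Apply the Euclidean algorithm:
  u^3 + u^2 - 41u - 105 = (u - 12)(u^2 + 13u + 42) + (73u + 399)
  u^2 + 13u + 42 = ((1/73)u + 550/5329)(73u + 399) + (4368/5329)
  73u + 399 = ((389017/4368)u + 101251/208)(4368/5329) + (0)
The last nonzero remainder is the constant 4368/5329, so the polynomials are coprime and gcd = 1.

1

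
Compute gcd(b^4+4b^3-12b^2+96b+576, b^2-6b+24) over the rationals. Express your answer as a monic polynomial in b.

b^2-6b+24

Euclidean algorithm in ℚ[b]:
  b^4+4b^3-12b^2+96b+576 = (b^2+10b+24)(b^2-6b+24) + (0)
The last nonzero remainder b^2-6b+24 is already monic.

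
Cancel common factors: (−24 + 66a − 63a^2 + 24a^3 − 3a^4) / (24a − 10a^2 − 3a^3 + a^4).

(−3 + 6a − 3a^2)/(3a + a^2)

Repeated division with remainder:
  −3a^4 + 24a^3 − 63a^2 + 66a − 24 = (−3)(a^4 − 3a^3 − 10a^2 + 24a) + (15a^3 − 93a^2 + 138a − 24)
  a^4 − 3a^3 − 10a^2 + 24a = ((1/15)a + 16/75)(15a^3 − 93a^2 + 138a − 24) + ((16/25)a^2 − (96/25)a + 128/25)
  15a^3 − 93a^2 + 138a − 24 = ((375/16)a − 75/16)((16/25)a^2 − (96/25)a + 128/25) + (0)
Last nonzero remainder: (16/25)a^2 − (96/25)a + 128/25. Dividing through by 16/25 gives the monic gcd a^2 − 6a + 8.
Cancel a^2 − 6a + 8 from numerator and denominator to get the reduced form.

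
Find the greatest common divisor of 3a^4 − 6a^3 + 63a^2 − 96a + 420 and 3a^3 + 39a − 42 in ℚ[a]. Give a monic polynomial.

Euclidean algorithm in ℚ[a]:
  3a^4 − 6a^3 + 63a^2 − 96a + 420 = (a − 2)(3a^3 + 39a − 42) + (24a^2 + 24a + 336)
  3a^3 + 39a − 42 = ((1/8)a − 1/8)(24a^2 + 24a + 336) + (0)
Last nonzero remainder: 24a^2 + 24a + 336. Dividing through by 24 gives the monic gcd a^2 + a + 14.

a^2 + a + 14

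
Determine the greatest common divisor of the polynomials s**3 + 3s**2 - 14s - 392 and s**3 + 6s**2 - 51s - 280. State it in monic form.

s - 7

Euclidean algorithm in ℚ[s]:
  s**3 + 3s**2 - 14s - 392 = (s**3 + 6s**2 - 51s - 280) + (-3s**2 + 37s - 112)
  s**3 + 6s**2 - 51s - 280 = (-(1/3)s - 55/9)(-3s**2 + 37s - 112) + ((1240/9)s - 8680/9)
  -3s**2 + 37s - 112 = (-(27/1240)s + 18/155)((1240/9)s - 8680/9) + (0)
Last nonzero remainder: (1240/9)s - 8680/9. Dividing through by 1240/9 gives the monic gcd s - 7.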